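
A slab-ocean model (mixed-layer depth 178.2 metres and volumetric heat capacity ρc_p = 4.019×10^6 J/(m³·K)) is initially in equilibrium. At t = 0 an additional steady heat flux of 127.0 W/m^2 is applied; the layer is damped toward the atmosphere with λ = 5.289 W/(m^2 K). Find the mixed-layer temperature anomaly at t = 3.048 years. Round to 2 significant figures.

Areal heat capacity C = ρc_p × D = 4.019×10^6 × 178.2 = 7.16×10^8 J/(m^2 K).
τ = C / λ = 7.16×10^8 / 5.289 = 1.35×10^8 s.
Equilibrium anomaly ΔT_eq = F / λ = 127.0 / 5.289 = 24.0 K.
t = 3.048 years = 9.62×10^7 s, so t/τ = 0.710.
ΔT(t) = ΔT_eq (1 − e^(−t/τ)) = 24.0 × (1 − e^−0.710) = 12.2 K.

12 K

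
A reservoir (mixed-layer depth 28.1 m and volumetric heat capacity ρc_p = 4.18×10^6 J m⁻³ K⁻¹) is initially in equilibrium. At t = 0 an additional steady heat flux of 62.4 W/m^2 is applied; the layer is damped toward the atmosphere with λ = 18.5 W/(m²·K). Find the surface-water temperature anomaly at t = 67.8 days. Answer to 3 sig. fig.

2.03 K

Areal heat capacity C = ρc_p × D = 4.18×10^6 × 28.1 = 1.17×10^8 J/(m^2 K).
τ = C / λ = 1.17×10^8 / 18.5 = 6.35×10^6 s.
Equilibrium anomaly ΔT_eq = F / λ = 62.4 / 18.5 = 3.37 K.
t = 67.8 days = 5.86×10^6 s, so t/τ = 0.923.
ΔT(t) = ΔT_eq (1 − e^(−t/τ)) = 3.37 × (1 − e^−0.923) = 2.03 K.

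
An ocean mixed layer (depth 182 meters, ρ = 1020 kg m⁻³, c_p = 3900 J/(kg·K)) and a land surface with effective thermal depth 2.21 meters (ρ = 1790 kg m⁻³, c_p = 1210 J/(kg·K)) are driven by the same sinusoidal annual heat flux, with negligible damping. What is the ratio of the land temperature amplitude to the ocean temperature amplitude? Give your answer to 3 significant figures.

C_ocean = 1020 × 3900 × 182 = 7.24×10^8 J/(m²·K).
C_land = 1790 × 1210 × 2.21 = 4.79×10^6 J/(m²·K).
Undamped amplitude ∝ 1/C, so A_land/A_ocean = C_ocean/C_land = 151.

151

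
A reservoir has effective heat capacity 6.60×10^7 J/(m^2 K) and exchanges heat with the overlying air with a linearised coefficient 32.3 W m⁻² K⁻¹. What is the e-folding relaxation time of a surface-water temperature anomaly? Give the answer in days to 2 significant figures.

24 days

Areal heat capacity C = 6.60×10^7 J/(m^2 K) (given).
Relaxation time τ = C / λ = 6.60×10^7 / 32.3 = 2.04×10^6 s.
In days: 2.04×10^6 s / (86400 s/day) = 23.6 days.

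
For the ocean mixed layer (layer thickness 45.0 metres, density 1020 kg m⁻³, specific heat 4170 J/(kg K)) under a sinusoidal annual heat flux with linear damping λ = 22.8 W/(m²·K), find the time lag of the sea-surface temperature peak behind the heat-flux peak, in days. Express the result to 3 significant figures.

Areal heat capacity C = ρ c_p D = 1020 × 4170 × 45.0 = 1.91×10^8 J m⁻² K⁻¹.
ω = 2π / 3.15×10^7 s = 1.99×10^-7 s⁻¹.
Phase lag φ = arctan(Cω/λ) = arctan(38.1/22.8) = 1.03 rad.
Time lag = φ / ω = 1.03 / 1.99×10^-7 = 5.18×10^6 s = 59.9 days.

59.9 days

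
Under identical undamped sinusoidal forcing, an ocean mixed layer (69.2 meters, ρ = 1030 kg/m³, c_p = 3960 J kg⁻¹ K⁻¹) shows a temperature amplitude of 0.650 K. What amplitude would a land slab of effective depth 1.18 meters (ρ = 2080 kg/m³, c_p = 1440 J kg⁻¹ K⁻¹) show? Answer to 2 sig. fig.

C_ocean = 2.82×10^8 J/(m²·K); C_land = 3.53×10^6 J/(m²·K).
A ∝ 1/C ⇒ A_land = A_ocean × C_ocean/C_land = 0.650 × 79.9 = 51.9 K.

52 K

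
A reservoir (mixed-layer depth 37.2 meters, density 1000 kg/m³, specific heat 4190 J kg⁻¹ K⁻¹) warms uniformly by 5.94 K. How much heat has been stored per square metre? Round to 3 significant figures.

Areal heat capacity C = ρ c_p D = 1000 × 4190 × 37.2 = 1.56×10^8 J/(m²·K).
ΔQ = C ΔT = 1.56×10^8 × 5.94 = 9.26×10^8 J/m².

9.26×10^8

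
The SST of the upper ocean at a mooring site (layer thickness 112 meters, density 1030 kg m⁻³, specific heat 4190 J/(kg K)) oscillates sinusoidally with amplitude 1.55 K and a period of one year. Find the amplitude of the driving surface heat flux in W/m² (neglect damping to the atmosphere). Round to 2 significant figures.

150

Areal heat capacity C = ρ c_p D = 1030 × 4190 × 112 = 4.83×10^8 J/(m^2 K).
ω = 2π / 3.15×10^7 s = 1.99×10^-7 s⁻¹.
Cω = 4.83×10^8 × 1.99×10^-7 = 96.3 W/(m²·K).
F₀ = A × Cω = 1.55 × 96.3 = 149 W/m².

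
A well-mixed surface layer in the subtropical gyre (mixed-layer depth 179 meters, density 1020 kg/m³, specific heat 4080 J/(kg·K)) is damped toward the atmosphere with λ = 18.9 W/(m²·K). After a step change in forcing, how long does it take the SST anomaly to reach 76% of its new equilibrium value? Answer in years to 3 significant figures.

Areal heat capacity C = ρ c_p D = 1020 × 4080 × 179 = 7.45×10^8 J/(m²·K).
τ = C / λ = 7.45×10^8 / 18.9 = 3.94×10^7 s.
Fraction reached: 1 − e^(−t/τ) = 0.76 ⇒ t = −τ ln(1 − 0.76) = τ × 1.43.
t = 5.62×10^7 s = 1.78 years.

1.78 years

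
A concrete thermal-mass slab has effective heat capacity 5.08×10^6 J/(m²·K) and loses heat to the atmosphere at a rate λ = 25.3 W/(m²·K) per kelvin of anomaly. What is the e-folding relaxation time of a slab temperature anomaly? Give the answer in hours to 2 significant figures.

Areal heat capacity C = 5.08×10^6 J/(m²·K) (given).
Relaxation time τ = C / λ = 5.08×10^6 / 25.3 = 2.01×10^5 s.
In hours: 2.01×10^5 s / (3600 s/hour) = 55.8 hours.

56 hours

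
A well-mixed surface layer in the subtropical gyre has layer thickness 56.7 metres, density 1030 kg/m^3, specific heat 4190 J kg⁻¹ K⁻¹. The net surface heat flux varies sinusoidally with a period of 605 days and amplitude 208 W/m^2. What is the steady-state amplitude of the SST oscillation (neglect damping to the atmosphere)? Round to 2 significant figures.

Areal heat capacity C = ρ c_p D = 1030 × 4190 × 56.7 = 2.45×10^8 J/(m²·K).
Angular frequency ω = 2π / T = 2π / 5.23×10^7 s = 1.20×10^-7 s⁻¹.
Cω = 2.45×10^8 × 1.20×10^-7 = 29.4 W/(m²·K).
Amplitude A = F₀ / (Cω) = 208 / 29.4 = 7.07 K.

7.1 K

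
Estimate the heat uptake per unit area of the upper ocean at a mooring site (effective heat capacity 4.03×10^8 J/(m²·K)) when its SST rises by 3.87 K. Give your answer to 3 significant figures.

Areal heat capacity C = 4.03×10^8 J/(m²·K) (given).
ΔQ = C ΔT = 4.03×10^8 × 3.87 = 1.56×10^9 J/m².

1.56×10^9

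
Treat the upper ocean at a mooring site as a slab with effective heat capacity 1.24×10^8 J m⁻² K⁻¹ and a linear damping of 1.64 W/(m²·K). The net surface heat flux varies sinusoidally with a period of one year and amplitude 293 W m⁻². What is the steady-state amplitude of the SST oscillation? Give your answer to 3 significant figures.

11.8 K

Areal heat capacity C = 1.24×10^8 J m⁻² K⁻¹ (given).
Angular frequency ω = 2π / T = 2π / 3.15×10^7 s = 1.99×10^-7 s⁻¹.
√((Cω)² + λ²) = √((24.7)² + 1.64²) = 24.8 W/(m²·K).
Amplitude A = F₀ / √((Cω)²+λ²) = 293 / 24.8 = 11.8 K.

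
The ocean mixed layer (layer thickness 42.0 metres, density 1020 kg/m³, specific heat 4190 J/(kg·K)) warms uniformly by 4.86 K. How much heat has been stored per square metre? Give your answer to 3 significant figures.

Areal heat capacity C = ρ c_p D = 1020 × 4190 × 42.0 = 1.79×10^8 J m⁻² K⁻¹.
ΔQ = C ΔT = 1.79×10^8 × 4.86 = 8.72×10^8 J/m².

8.72×10^8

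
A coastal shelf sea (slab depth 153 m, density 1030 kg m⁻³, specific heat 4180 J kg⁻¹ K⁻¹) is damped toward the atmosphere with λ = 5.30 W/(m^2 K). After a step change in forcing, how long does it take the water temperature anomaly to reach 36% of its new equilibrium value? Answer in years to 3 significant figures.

1.76 years

Areal heat capacity C = ρ c_p D = 1030 × 4180 × 153 = 6.59×10^8 J/(m²·K).
τ = C / λ = 6.59×10^8 / 5.30 = 1.24×10^8 s.
Fraction reached: 1 − e^(−t/τ) = 0.36 ⇒ t = −τ ln(1 − 0.36) = τ × 0.446.
t = 5.55×10^7 s = 1.76 years.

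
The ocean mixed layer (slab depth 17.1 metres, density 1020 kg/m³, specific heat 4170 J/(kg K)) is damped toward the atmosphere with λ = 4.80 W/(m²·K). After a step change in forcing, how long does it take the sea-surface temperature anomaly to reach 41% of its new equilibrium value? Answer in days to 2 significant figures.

93 days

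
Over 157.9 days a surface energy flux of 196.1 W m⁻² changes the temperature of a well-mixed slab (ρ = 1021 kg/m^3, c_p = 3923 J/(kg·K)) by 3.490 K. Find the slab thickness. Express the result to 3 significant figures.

Heat input Q = F Δt = 196.1 × 1.36×10^7 s = 2.68×10^9 J/m².
Required areal heat capacity C = Q / ΔT = 7.67×10^8 J/(m²·K).
Depth D = C / (ρ c_p) = 7.67×10^8 / (1021 × 3923) = 191 m.

191 m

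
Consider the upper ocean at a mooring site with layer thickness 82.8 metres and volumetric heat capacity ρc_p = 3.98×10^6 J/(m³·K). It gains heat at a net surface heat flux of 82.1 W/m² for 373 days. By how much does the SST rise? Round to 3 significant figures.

Areal heat capacity C = ρc_p × D = 3.98×10^6 × 82.8 = 3.30×10^8 J/(m^2 K).
Net heat input Q = F Δt = 82.1 × (373 days × 86400 s/day) = 2.65×10^9 J/m².
ΔT = Q / C = 2.65×10^9 / 3.30×10^8 = 8.03 K.

8.03 K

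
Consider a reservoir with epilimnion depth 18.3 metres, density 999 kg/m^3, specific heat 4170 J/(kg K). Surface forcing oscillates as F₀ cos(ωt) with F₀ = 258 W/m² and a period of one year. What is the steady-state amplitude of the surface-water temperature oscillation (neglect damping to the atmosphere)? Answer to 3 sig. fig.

17.0 K

Areal heat capacity C = ρ c_p D = 999 × 4170 × 18.3 = 7.62×10^7 J/(m^2 K).
Angular frequency ω = 2π / T = 2π / 3.15×10^7 s = 1.99×10^-7 s⁻¹.
Cω = 7.62×10^7 × 1.99×10^-7 = 15.2 W/(m²·K).
Amplitude A = F₀ / (Cω) = 258 / 15.2 = 17.0 K.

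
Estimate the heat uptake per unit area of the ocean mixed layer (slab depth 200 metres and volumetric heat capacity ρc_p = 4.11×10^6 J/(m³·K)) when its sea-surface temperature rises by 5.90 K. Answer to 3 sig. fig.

4.85×10^9

Areal heat capacity C = ρc_p × D = 4.11×10^6 × 200 = 8.22×10^8 J/(m^2 K).
ΔQ = C ΔT = 8.22×10^8 × 5.90 = 4.85×10^9 J/m².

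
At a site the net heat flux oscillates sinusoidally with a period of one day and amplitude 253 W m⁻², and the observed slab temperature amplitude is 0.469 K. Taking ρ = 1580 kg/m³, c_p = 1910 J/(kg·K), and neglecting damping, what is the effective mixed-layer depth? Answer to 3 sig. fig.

2.46 m

ω = 2π / 86400 s = 7.27×10^-5 s⁻¹.
Required C = F₀ / (A ω) = 253 / (0.469 × 7.27×10^-5) = 7.42×10^6 J/(m²·K).
D = C / (ρ c_p) = 7.42×10^6 / (1580 × 1910) = 2.46 m.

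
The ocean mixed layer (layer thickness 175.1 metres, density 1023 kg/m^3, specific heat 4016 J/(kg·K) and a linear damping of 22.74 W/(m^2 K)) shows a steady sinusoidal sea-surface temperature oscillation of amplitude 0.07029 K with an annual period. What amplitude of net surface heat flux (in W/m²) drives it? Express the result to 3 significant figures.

10.2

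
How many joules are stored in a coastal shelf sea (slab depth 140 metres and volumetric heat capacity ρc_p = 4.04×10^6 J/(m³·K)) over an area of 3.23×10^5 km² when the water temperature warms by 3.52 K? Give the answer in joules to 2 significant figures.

6.4×10^20 J

Areal heat capacity C = ρc_p × D = 4.04×10^6 × 140 = 5.66×10^8 J m⁻² K⁻¹.
Heat per unit area: q = C ΔT = 5.66×10^8 × 3.52 = 1.99×10^9 J/m².
Total heat: Q = q × A = 1.99×10^9 × (3.23×10^5 × 10⁶ m²) = 6.43×10^20 J.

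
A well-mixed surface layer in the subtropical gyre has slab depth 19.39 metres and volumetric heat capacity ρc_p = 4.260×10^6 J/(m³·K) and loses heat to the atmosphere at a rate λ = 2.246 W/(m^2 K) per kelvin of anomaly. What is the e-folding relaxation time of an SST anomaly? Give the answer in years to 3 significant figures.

1.17 years

Areal heat capacity C = ρc_p × D = 4.260×10^6 × 19.39 = 8.26×10^7 J/(m²·K).
Relaxation time τ = C / λ = 8.26×10^7 / 2.246 = 3.68×10^7 s.
In years: 3.68×10^7 s / (3.156×10^7 s/year) = 1.17 years.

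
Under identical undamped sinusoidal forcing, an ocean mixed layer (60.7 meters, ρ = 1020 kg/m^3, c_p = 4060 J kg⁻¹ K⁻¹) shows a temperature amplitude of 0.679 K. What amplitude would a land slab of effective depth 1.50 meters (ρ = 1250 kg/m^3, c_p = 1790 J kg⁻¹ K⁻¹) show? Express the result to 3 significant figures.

C_ocean = 2.51×10^8 J/(m²·K); C_land = 3.36×10^6 J/(m²·K).
A ∝ 1/C ⇒ A_land = A_ocean × C_ocean/C_land = 0.679 × 74.9 = 50.9 K.

50.9 K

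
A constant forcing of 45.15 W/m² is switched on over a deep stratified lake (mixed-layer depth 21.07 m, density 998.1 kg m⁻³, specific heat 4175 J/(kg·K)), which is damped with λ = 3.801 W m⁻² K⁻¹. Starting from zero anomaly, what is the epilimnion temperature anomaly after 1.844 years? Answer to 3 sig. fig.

10.9 K

Areal heat capacity C = ρ c_p D = 998.1 × 4175 × 21.07 = 8.78×10^7 J m⁻² K⁻¹.
τ = C / λ = 8.78×10^7 / 3.801 = 2.31×10^7 s.
Equilibrium anomaly ΔT_eq = F / λ = 45.15 / 3.801 = 11.9 K.
t = 1.844 years = 5.82×10^7 s, so t/τ = 2.52.
ΔT(t) = ΔT_eq (1 − e^(−t/τ)) = 11.9 × (1 − e^−2.52) = 10.9 K.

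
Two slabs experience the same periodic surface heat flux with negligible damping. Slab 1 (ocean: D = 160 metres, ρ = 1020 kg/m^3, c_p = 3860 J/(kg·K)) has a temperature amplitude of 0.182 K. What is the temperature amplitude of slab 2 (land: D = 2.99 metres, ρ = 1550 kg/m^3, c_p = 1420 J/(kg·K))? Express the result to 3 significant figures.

17.4 K

C_ocean = 6.30×10^8 J/(m²·K); C_land = 6.58×10^6 J/(m²·K).
A ∝ 1/C ⇒ A_land = A_ocean × C_ocean/C_land = 0.182 × 95.7 = 17.4 K.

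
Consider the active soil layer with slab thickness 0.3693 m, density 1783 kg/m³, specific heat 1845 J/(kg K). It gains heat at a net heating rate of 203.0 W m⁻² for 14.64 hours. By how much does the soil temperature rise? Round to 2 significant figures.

8.8 K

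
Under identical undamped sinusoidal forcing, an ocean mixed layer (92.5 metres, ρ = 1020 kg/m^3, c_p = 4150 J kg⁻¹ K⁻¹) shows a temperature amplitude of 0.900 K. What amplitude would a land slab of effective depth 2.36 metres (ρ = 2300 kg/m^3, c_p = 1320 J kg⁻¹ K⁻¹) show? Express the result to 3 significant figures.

C_ocean = 3.92×10^8 J/(m²·K); C_land = 7.16×10^6 J/(m²·K).
A ∝ 1/C ⇒ A_land = A_ocean × C_ocean/C_land = 0.900 × 54.6 = 49.2 K.

49.2 K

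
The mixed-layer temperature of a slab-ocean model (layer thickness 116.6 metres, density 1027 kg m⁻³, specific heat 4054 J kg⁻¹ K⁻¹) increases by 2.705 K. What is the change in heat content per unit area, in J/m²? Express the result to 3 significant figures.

Areal heat capacity C = ρ c_p D = 1027 × 4054 × 116.6 = 4.85×10^8 J m⁻² K⁻¹.
ΔQ = C ΔT = 4.85×10^8 × 2.705 = 1.31×10^9 J/m².

1.31×10^9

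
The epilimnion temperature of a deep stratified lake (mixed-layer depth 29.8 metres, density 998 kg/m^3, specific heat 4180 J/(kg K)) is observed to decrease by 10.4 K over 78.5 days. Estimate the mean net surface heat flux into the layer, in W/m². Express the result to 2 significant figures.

Areal heat capacity C = ρ c_p D = 998 × 4180 × 29.8 = 1.24×10^8 J m⁻² K⁻¹.
Required heat per unit area: Q = C ΔT = 1.24×10^8 × -10.4 = -1.29×10^9 J/m².
Flux F = Q / Δt = -1.29×10^9 / 6.78×10^6 s = -191 W/m².

-190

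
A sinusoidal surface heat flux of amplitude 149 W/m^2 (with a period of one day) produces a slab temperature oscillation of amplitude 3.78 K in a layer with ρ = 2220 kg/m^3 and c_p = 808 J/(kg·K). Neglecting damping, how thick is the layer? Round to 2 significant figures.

0.30 m

ω = 2π / 86400 s = 7.27×10^-5 s⁻¹.
Required C = F₀ / (A ω) = 149 / (3.78 × 7.27×10^-5) = 5.42×10^5 J/(m²·K).
D = C / (ρ c_p) = 5.42×10^5 / (2220 × 808) = 0.302 m.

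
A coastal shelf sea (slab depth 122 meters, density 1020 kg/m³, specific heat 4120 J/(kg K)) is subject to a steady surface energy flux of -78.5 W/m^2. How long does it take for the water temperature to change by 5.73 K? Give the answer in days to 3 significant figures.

Areal heat capacity C = ρ c_p D = 1020 × 4120 × 122 = 5.13×10^8 J m⁻² K⁻¹.
Time required: Δt = C ΔT / F = 5.13×10^8 × -5.73 / -78.5 = 3.74×10^7 s.
In days: 3.74×10^7 s / (86400 s/day) = 433 days.

433 days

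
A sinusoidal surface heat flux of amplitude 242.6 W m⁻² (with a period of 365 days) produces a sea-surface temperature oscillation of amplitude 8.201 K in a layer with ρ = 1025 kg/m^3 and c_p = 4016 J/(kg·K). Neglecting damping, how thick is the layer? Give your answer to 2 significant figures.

ω = 2π / 3.15×10^7 s = 1.99×10^-7 s⁻¹.
Required C = F₀ / (A ω) = 242.6 / (8.201 × 1.99×10^-7) = 1.48×10^8 J/(m²·K).
D = C / (ρ c_p) = 1.48×10^8 / (1025 × 4016) = 36.1 m.

36 m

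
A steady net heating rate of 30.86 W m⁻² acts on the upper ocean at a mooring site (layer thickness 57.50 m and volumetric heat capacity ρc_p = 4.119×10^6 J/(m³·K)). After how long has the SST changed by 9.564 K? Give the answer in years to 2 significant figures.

2.3 years

Areal heat capacity C = ρc_p × D = 4.119×10^6 × 57.50 = 2.37×10^8 J/(m²·K).
Time required: Δt = C ΔT / F = 2.37×10^8 × 9.564 / 30.86 = 7.34×10^7 s.
In years: 7.34×10^7 s / (3.156×10^7 s/year) = 2.33 years.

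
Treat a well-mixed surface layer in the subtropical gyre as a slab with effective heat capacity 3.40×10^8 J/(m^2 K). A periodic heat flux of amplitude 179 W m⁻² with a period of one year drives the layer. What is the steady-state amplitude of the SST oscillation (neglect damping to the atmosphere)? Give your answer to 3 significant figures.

Areal heat capacity C = 3.40×10^8 J/(m^2 K) (given).
Angular frequency ω = 2π / T = 2π / 3.15×10^7 s = 1.99×10^-7 s⁻¹.
Cω = 3.40×10^8 × 1.99×10^-7 = 67.7 W/(m²·K).
Amplitude A = F₀ / (Cω) = 179 / 67.7 = 2.64 K.

2.64 K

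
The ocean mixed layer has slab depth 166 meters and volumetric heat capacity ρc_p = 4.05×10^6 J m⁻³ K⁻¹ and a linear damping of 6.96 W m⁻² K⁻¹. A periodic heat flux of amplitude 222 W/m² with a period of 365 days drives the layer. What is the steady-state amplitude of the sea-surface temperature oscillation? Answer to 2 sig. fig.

Areal heat capacity C = ρc_p × D = 4.05×10^6 × 166 = 6.72×10^8 J/(m²·K).
Angular frequency ω = 2π / T = 2π / 3.15×10^7 s = 1.99×10^-7 s⁻¹.
√((Cω)² + λ²) = √((134)² + 6.96²) = 134 W/(m²·K).
Amplitude A = F₀ / √((Cω)²+λ²) = 222 / 134 = 1.66 K.

1.7 K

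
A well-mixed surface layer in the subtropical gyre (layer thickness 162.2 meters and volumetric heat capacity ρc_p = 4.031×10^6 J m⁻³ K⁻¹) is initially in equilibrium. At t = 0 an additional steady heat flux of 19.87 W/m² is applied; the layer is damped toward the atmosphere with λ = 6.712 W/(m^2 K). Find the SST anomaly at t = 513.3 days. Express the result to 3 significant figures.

1.08 K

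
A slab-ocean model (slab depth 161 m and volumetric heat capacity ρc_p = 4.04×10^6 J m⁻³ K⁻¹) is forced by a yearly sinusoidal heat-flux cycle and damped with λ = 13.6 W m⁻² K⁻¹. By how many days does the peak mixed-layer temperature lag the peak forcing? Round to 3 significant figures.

85.2 days

Areal heat capacity C = ρc_p × D = 4.04×10^6 × 161 = 6.50×10^8 J/(m^2 K).
ω = 2π / 3.15×10^7 s = 1.99×10^-7 s⁻¹.
Phase lag φ = arctan(Cω/λ) = arctan(130/13.6) = 1.47 rad.
Time lag = φ / ω = 1.47 / 1.99×10^-7 = 7.36×10^6 s = 85.2 days.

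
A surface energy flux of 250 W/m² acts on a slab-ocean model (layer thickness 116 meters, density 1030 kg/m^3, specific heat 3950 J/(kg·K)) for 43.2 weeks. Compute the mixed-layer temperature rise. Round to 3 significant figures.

13.8 K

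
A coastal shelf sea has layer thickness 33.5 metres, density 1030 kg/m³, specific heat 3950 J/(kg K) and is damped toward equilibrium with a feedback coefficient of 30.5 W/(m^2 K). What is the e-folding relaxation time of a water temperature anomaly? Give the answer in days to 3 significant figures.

Areal heat capacity C = ρ c_p D = 1030 × 3950 × 33.5 = 1.36×10^8 J/(m²·K).
Relaxation time τ = C / λ = 1.36×10^8 / 30.5 = 4.47×10^6 s.
In days: 4.47×10^6 s / (86400 s/day) = 51.7 days.

51.7 days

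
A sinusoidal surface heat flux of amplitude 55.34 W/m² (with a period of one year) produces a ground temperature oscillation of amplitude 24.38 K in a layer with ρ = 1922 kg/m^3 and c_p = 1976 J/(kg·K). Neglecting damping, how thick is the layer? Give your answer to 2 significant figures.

3.0 m

ω = 2π / 3.15×10^7 s = 1.99×10^-7 s⁻¹.
Required C = F₀ / (A ω) = 55.34 / (24.38 × 1.99×10^-7) = 1.14×10^7 J/(m²·K).
D = C / (ρ c_p) = 1.14×10^7 / (1922 × 1976) = 3.00 m.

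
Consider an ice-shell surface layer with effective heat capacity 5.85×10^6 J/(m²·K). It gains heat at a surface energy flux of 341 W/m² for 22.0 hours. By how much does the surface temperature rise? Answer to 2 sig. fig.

Areal heat capacity C = 5.85×10^6 J/(m²·K) (given).
Net heat input Q = F Δt = 341 × (22.0 hours × 3600 s/hour) = 2.70×10^7 J/m².
ΔT = Q / C = 2.70×10^7 / 5.85×10^6 = 4.62 K.

4.6 K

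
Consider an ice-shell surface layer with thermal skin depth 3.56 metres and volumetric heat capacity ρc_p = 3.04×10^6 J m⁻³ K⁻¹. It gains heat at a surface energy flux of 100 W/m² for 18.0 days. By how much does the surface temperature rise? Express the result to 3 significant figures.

14.4 K

Areal heat capacity C = ρc_p × D = 3.04×10^6 × 3.56 = 1.08×10^7 J/(m²·K).
Net heat input Q = F Δt = 100 × (18.0 days × 86400 s/day) = 1.56×10^8 J/m².
ΔT = Q / C = 1.56×10^8 / 1.08×10^7 = 14.4 K.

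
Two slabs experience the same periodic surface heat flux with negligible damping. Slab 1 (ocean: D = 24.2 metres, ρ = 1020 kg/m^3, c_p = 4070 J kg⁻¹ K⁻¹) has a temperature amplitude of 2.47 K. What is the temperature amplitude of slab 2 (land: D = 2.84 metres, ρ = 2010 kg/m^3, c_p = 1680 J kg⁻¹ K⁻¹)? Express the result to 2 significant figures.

26 K

C_ocean = 1.00×10^8 J/(m²·K); C_land = 9.59×10^6 J/(m²·K).
A ∝ 1/C ⇒ A_land = A_ocean × C_ocean/C_land = 2.47 × 10.5 = 25.9 K.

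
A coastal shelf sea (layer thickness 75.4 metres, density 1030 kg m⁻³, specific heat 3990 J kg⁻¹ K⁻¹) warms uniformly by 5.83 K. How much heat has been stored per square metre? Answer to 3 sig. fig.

1.81×10^9

Areal heat capacity C = ρ c_p D = 1030 × 3990 × 75.4 = 3.10×10^8 J/(m^2 K).
ΔQ = C ΔT = 3.10×10^8 × 5.83 = 1.81×10^9 J/m².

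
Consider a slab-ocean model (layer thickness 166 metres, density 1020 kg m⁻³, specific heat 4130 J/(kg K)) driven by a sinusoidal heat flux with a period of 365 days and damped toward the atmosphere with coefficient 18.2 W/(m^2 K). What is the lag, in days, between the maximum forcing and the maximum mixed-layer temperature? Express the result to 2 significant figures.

Areal heat capacity C = ρ c_p D = 1020 × 4130 × 166 = 6.99×10^8 J m⁻² K⁻¹.
ω = 2π / 3.15×10^7 s = 1.99×10^-7 s⁻¹.
Phase lag φ = arctan(Cω/λ) = arctan(139/18.2) = 1.44 rad.
Time lag = φ / ω = 1.44 / 1.99×10^-7 = 7.23×10^6 s = 83.7 days.

84 days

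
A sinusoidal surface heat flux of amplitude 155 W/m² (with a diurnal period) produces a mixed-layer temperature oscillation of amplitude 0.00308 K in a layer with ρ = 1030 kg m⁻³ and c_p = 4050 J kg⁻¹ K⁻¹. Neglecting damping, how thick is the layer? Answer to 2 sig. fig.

170 m

ω = 2π / 86400 s = 7.27×10^-5 s⁻¹.
Required C = F₀ / (A ω) = 155 / (0.00308 × 7.27×10^-5) = 6.92×10^8 J/(m²·K).
D = C / (ρ c_p) = 6.92×10^8 / (1030 × 4050) = 166 m.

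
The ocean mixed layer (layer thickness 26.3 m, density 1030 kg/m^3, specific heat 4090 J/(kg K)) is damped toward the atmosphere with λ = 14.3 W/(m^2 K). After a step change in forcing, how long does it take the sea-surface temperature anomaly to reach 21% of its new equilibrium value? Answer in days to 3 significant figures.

Areal heat capacity C = ρ c_p D = 1030 × 4090 × 26.3 = 1.11×10^8 J/(m^2 K).
τ = C / λ = 1.11×10^8 / 14.3 = 7.75×10^6 s.
Fraction reached: 1 − e^(−t/τ) = 0.21 ⇒ t = −τ ln(1 − 0.21) = τ × 0.236.
t = 1.83×10^6 s = 21.1 days.

21.1 days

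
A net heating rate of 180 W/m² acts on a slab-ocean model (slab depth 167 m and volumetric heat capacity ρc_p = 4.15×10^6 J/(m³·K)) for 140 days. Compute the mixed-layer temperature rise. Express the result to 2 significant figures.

3.1 K

Areal heat capacity C = ρc_p × D = 4.15×10^6 × 167 = 6.93×10^8 J/(m²·K).
Net heat input Q = F Δt = 180 × (140 days × 86400 s/day) = 2.18×10^9 J/m².
ΔT = Q / C = 2.18×10^9 / 6.93×10^8 = 3.14 K.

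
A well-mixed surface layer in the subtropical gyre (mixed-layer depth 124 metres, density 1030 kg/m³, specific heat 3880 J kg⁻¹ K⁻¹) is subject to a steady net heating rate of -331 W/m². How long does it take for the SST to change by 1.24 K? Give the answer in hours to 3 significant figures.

516 hours

Areal heat capacity C = ρ c_p D = 1030 × 3880 × 124 = 4.96×10^8 J/(m^2 K).
Time required: Δt = C ΔT / F = 4.96×10^8 × -1.24 / -331 = 1.86×10^6 s.
In hours: 1.86×10^6 s / (3600 s/hour) = 516 hours.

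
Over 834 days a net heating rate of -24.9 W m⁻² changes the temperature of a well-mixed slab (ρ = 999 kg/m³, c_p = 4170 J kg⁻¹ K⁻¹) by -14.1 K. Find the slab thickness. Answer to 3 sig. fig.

Heat input Q = F Δt = -24.9 × 7.21×10^7 s = -1.79×10^9 J/m².
Required areal heat capacity C = Q / ΔT = 1.27×10^8 J/(m²·K).
Depth D = C / (ρ c_p) = 1.27×10^8 / (999 × 4170) = 30.5 m.

30.5 m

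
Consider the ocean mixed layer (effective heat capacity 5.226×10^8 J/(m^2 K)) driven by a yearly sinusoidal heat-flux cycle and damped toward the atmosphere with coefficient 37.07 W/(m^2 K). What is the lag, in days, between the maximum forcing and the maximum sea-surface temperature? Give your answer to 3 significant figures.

Areal heat capacity C = 5.226×10^8 J/(m^2 K) (given).
ω = 2π / 3.15×10^7 s = 1.99×10^-7 s⁻¹.
Phase lag φ = arctan(Cω/λ) = arctan(104/37.07) = 1.23 rad.
Time lag = φ / ω = 1.23 / 1.99×10^-7 = 6.17×10^6 s = 71.4 days.

71.4 days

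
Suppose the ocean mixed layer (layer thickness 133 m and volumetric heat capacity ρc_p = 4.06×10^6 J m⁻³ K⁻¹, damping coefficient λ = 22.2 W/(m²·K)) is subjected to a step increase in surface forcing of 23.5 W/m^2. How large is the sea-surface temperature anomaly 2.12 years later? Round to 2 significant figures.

0.99 K

Areal heat capacity C = ρc_p × D = 4.06×10^6 × 133 = 5.40×10^8 J/(m^2 K).
τ = C / λ = 5.40×10^8 / 22.2 = 2.43×10^7 s.
Equilibrium anomaly ΔT_eq = F / λ = 23.5 / 22.2 = 1.06 K.
t = 2.12 years = 6.69×10^7 s, so t/τ = 2.75.
ΔT(t) = ΔT_eq (1 − e^(−t/τ)) = 1.06 × (1 − e^−2.75) = 0.991 K.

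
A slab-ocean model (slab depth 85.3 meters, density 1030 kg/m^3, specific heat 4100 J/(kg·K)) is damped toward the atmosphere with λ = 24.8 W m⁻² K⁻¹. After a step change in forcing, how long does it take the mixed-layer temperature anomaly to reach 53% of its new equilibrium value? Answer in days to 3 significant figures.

127 days

Areal heat capacity C = ρ c_p D = 1030 × 4100 × 85.3 = 3.60×10^8 J/(m²·K).
τ = C / λ = 3.60×10^8 / 24.8 = 1.45×10^7 s.
Fraction reached: 1 − e^(−t/τ) = 0.53 ⇒ t = −τ ln(1 − 0.53) = τ × 0.755.
t = 1.10×10^7 s = 127 days.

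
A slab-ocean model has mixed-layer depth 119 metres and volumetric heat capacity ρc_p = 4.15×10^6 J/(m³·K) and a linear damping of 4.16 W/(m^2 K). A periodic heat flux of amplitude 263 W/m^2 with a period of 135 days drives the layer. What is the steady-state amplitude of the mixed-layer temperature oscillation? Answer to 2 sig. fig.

Areal heat capacity C = ρc_p × D = 4.15×10^6 × 119 = 4.94×10^8 J/(m^2 K).
Angular frequency ω = 2π / T = 2π / 1.17×10^7 s = 5.39×10^-7 s⁻¹.
√((Cω)² + λ²) = √((266)² + 4.16²) = 266 W/(m²·K).
Amplitude A = F₀ / √((Cω)²+λ²) = 263 / 266 = 0.988 K.

0.99 K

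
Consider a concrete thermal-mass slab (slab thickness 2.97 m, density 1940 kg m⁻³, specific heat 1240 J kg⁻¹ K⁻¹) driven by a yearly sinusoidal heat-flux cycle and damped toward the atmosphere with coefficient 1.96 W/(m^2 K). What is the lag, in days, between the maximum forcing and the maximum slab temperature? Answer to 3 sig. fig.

36.5 days

Areal heat capacity C = ρ c_p D = 1940 × 1240 × 2.97 = 7.14×10^6 J m⁻² K⁻¹.
ω = 2π / 3.15×10^7 s = 1.99×10^-7 s⁻¹.
Phase lag φ = arctan(Cω/λ) = arctan(1.42/1.96) = 0.628 rad.
Time lag = φ / ω = 0.628 / 1.99×10^-7 = 3.15×10^6 s = 36.5 days.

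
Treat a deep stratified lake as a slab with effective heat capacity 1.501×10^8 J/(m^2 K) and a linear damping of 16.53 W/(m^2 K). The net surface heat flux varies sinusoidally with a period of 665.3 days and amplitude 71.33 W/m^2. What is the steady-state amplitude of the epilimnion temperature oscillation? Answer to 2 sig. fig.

3.1 K

Areal heat capacity C = 1.501×10^8 J/(m^2 K) (given).
Angular frequency ω = 2π / T = 2π / 5.75×10^7 s = 1.09×10^-7 s⁻¹.
√((Cω)² + λ²) = √((16.4)² + 16.53²) = 23.3 W/(m²·K).
Amplitude A = F₀ / √((Cω)²+λ²) = 71.33 / 23.3 = 3.06 K.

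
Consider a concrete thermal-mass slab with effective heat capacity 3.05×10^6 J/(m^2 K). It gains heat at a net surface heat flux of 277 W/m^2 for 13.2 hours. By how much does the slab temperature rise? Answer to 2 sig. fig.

4.3 K

Areal heat capacity C = 3.05×10^6 J/(m^2 K) (given).
Net heat input Q = F Δt = 277 × (13.2 hours × 3600 s/hour) = 1.32×10^7 J/m².
ΔT = Q / C = 1.32×10^7 / 3.05×10^6 = 4.32 K.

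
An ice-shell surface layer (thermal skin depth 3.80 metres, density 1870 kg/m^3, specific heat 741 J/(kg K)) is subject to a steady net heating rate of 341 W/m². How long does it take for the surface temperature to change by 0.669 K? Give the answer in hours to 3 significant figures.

Areal heat capacity C = ρ c_p D = 1870 × 741 × 3.80 = 5.27×10^6 J/(m²·K).
Time required: Δt = C ΔT / F = 5.27×10^6 × 0.669 / 341 = 10300 s.
In hours: 10300 s / (3600 s/hour) = 2.87 hours.

2.87 hours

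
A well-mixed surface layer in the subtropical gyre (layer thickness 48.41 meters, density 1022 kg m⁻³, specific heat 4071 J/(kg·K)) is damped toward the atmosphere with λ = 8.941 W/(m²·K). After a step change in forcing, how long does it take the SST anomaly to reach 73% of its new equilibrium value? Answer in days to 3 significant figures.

Areal heat capacity C = ρ c_p D = 1022 × 4071 × 48.41 = 2.01×10^8 J/(m²·K).
τ = C / λ = 2.01×10^8 / 8.941 = 2.25×10^7 s.
Fraction reached: 1 − e^(−t/τ) = 0.73 ⇒ t = −τ ln(1 − 0.73) = τ × 1.31.
t = 2.95×10^7 s = 341 days.

341 days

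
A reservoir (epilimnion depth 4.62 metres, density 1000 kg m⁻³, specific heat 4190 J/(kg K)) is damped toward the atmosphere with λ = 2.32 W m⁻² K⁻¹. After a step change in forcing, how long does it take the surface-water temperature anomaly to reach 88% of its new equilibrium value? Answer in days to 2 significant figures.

200 days

Areal heat capacity C = ρ c_p D = 1000 × 4190 × 4.62 = 1.94×10^7 J/(m^2 K).
τ = C / λ = 1.94×10^7 / 2.32 = 8.34×10^6 s.
Fraction reached: 1 − e^(−t/τ) = 0.88 ⇒ t = −τ ln(1 − 0.88) = τ × 2.12.
t = 1.77×10^7 s = 205 days.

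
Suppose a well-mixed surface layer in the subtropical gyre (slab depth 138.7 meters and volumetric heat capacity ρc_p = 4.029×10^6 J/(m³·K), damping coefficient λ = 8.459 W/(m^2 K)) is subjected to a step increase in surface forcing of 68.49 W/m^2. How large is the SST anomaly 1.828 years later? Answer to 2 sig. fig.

Areal heat capacity C = ρc_p × D = 4.029×10^6 × 138.7 = 5.59×10^8 J/(m^2 K).
τ = C / λ = 5.59×10^8 / 8.459 = 6.61×10^7 s.
Equilibrium anomaly ΔT_eq = F / λ = 68.49 / 8.459 = 8.10 K.
t = 1.828 years = 5.77×10^7 s, so t/τ = 0.873.
ΔT(t) = ΔT_eq (1 − e^(−t/τ)) = 8.10 × (1 − e^−0.873) = 4.72 K.

4.7 K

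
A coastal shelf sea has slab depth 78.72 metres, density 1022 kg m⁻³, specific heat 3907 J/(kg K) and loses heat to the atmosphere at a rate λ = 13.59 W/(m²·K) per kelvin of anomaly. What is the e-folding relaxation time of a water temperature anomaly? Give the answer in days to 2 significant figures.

270 days

Areal heat capacity C = ρ c_p D = 1022 × 3907 × 78.72 = 3.14×10^8 J/(m²·K).
Relaxation time τ = C / λ = 3.14×10^8 / 13.59 = 2.31×10^7 s.
In days: 2.31×10^7 s / (86400 s/day) = 268 days.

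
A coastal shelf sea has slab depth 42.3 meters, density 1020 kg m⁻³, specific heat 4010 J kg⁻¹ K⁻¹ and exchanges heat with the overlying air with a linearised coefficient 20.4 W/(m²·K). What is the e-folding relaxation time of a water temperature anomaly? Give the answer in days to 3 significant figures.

98.2 days

Areal heat capacity C = ρ c_p D = 1020 × 4010 × 42.3 = 1.73×10^8 J m⁻² K⁻¹.
Relaxation time τ = C / λ = 1.73×10^8 / 20.4 = 8.48×10^6 s.
In days: 8.48×10^6 s / (86400 s/day) = 98.2 days.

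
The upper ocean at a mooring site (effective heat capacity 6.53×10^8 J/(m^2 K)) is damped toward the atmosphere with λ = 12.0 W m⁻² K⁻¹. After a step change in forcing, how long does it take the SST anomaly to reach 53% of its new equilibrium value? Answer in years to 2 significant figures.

Areal heat capacity C = 6.53×10^8 J/(m^2 K) (given).
τ = C / λ = 6.53×10^8 / 12.0 = 5.44×10^7 s.
Fraction reached: 1 − e^(−t/τ) = 0.53 ⇒ t = −τ ln(1 − 0.53) = τ × 0.755.
t = 4.11×10^7 s = 1.30 years.

1.3 years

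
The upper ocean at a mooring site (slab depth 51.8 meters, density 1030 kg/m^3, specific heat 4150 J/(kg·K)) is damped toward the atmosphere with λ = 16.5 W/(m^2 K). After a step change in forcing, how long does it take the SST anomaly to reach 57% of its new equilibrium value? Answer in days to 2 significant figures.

130 days

Areal heat capacity C = ρ c_p D = 1030 × 4150 × 51.8 = 2.21×10^8 J/(m²·K).
τ = C / λ = 2.21×10^8 / 16.5 = 1.34×10^7 s.
Fraction reached: 1 − e^(−t/τ) = 0.57 ⇒ t = −τ ln(1 − 0.57) = τ × 0.844.
t = 1.13×10^7 s = 131 days.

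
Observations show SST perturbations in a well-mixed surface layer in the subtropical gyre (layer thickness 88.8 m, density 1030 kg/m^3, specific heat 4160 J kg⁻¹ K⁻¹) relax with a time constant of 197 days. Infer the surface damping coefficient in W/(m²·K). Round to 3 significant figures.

22.4

Areal heat capacity C = ρ c_p D = 1030 × 4160 × 88.8 = 3.80×10^8 J m⁻² K⁻¹.
τ = 197 days = 1.70×10^7 s.
λ = C / τ = 3.80×10^8 / 1.70×10^7 = 22.4 W/(m²·K).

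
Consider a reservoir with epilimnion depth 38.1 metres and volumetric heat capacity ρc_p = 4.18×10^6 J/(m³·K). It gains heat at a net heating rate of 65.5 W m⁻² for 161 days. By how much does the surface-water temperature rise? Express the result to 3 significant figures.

Areal heat capacity C = ρc_p × D = 4.18×10^6 × 38.1 = 1.59×10^8 J m⁻² K⁻¹.
Net heat input Q = F Δt = 65.5 × (161 days × 86400 s/day) = 9.11×10^8 J/m².
ΔT = Q / C = 9.11×10^8 / 1.59×10^8 = 5.72 K.

5.72 K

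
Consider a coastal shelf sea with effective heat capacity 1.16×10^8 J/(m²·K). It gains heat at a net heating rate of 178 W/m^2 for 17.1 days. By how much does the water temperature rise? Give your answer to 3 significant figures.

2.27 K

Areal heat capacity C = 1.16×10^8 J/(m²·K) (given).
Net heat input Q = F Δt = 178 × (17.1 days × 86400 s/day) = 2.63×10^8 J/m².
ΔT = Q / C = 2.63×10^8 / 1.16×10^8 = 2.27 K.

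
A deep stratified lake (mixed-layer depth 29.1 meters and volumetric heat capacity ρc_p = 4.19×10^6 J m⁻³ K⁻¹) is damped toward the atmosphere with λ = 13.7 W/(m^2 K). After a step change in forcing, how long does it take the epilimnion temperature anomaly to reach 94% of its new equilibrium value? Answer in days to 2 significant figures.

290 days

Areal heat capacity C = ρc_p × D = 4.19×10^6 × 29.1 = 1.22×10^8 J/(m²·K).
τ = C / λ = 1.22×10^8 / 13.7 = 8.90×10^6 s.
Fraction reached: 1 − e^(−t/τ) = 0.94 ⇒ t = −τ ln(1 − 0.94) = τ × 2.81.
t = 2.50×10^7 s = 290 days.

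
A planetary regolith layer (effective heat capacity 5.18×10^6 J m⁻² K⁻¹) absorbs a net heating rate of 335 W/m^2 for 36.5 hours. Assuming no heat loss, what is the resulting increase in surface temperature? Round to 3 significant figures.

Areal heat capacity C = 5.18×10^6 J m⁻² K⁻¹ (given).
Net heat input Q = F Δt = 335 × (36.5 hours × 3600 s/hour) = 4.40×10^7 J/m².
ΔT = Q / C = 4.40×10^7 / 5.18×10^6 = 8.50 K.

8.50 K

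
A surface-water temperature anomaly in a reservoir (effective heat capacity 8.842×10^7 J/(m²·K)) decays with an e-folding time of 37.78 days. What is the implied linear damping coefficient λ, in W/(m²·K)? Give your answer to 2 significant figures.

Areal heat capacity C = 8.842×10^7 J/(m²·K) (given).
τ = 37.78 days = 3.26×10^6 s.
λ = C / τ = 8.84×10^7 / 3.26×10^6 = 27.1 W/(m²·K).

27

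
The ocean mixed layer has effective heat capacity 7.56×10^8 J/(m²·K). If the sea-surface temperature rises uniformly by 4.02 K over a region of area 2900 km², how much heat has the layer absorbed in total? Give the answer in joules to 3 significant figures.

8.81×10^18 J

Areal heat capacity C = 7.56×10^8 J/(m²·K) (given).
Heat per unit area: q = C ΔT = 7.56×10^8 × 4.02 = 3.04×10^9 J/m².
Total heat: Q = q × A = 3.04×10^9 × (2900 × 10⁶ m²) = 8.81×10^18 J.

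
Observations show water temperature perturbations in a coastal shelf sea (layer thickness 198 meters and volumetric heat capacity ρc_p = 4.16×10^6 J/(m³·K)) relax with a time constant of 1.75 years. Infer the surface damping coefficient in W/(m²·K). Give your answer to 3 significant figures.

14.9

Areal heat capacity C = ρc_p × D = 4.16×10^6 × 198 = 8.24×10^8 J m⁻² K⁻¹.
τ = 1.75 years = 5.52×10^7 s.
λ = C / τ = 8.24×10^8 / 5.52×10^7 = 14.9 W/(m²·K).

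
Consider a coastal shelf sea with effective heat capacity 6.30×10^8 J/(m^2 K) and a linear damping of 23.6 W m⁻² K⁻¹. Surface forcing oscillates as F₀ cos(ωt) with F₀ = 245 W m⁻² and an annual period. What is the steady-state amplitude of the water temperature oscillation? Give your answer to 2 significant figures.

Areal heat capacity C = 6.30×10^8 J/(m^2 K) (given).
Angular frequency ω = 2π / T = 2π / 3.15×10^7 s = 1.99×10^-7 s⁻¹.
√((Cω)² + λ²) = √((126)² + 23.6²) = 128 W/(m²·K).
Amplitude A = F₀ / √((Cω)²+λ²) = 245 / 128 = 1.92 K.

1.9 K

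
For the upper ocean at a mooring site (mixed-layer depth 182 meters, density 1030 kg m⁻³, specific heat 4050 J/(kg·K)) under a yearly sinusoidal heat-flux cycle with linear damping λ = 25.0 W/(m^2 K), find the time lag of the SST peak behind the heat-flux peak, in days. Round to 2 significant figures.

Areal heat capacity C = ρ c_p D = 1030 × 4050 × 182 = 7.59×10^8 J m⁻² K⁻¹.
ω = 2π / 3.15×10^7 s = 1.99×10^-7 s⁻¹.
Phase lag φ = arctan(Cω/λ) = arctan(151/25.0) = 1.41 rad.
Time lag = φ / ω = 1.41 / 1.99×10^-7 = 7.06×10^6 s = 81.7 days.

82 days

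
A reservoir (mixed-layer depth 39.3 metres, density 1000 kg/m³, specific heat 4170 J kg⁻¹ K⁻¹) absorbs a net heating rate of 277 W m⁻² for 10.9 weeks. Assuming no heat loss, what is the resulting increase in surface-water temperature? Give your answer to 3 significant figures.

Areal heat capacity C = ρ c_p D = 1000 × 4170 × 39.3 = 1.64×10^8 J/(m²·K).
Net heat input Q = F Δt = 277 × (10.9 weeks × 6.048×10^5 s/week) = 1.83×10^9 J/m².
ΔT = Q / C = 1.83×10^9 / 1.64×10^8 = 11.1 K.

11.1 K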